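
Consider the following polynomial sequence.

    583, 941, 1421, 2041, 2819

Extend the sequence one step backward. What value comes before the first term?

358, 480, 620, 778
122, 140, 158
18, 18
The third differences are constant at 18.
Work back: 122 − 18 = 104;  358 − 104 = 254;  583 − 254 = 329

329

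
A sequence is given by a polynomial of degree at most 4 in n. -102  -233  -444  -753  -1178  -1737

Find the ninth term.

Δ: -131, -211, -309, -425, -559
Δ²: -80, -98, -116, -134
Δ³: -18, -18, -18
Third differences constant at -18.
-134 − 18 = -152;  -559 − 152 = -711;  -1737 − 711 = -2448
-152 − 18 = -170;  -711 − 170 = -881;  -2448 − 881 = -3329
-170 − 18 = -188;  -881 − 188 = -1069;  -3329 − 1069 = -4398

-4398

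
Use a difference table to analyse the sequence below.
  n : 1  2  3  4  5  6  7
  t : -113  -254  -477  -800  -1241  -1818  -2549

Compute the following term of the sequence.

-141, -223, -323, -441, -577, -731
-82, -100, -118, -136, -154
-18, -18, -18, -18
Third differences constant at -18.
-154 − 18 = -172;  -731 − 172 = -903;  -2549 − 903 = -3452

-3452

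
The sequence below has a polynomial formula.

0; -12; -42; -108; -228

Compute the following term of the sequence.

Δ: -12  -30  -66  -120
Δ²: -18  -36  -54
Δ³: -18  -18
Third differences constant at -18.
-54 − 18 = -72;  -120 − 72 = -192;  -228 − 192 = -420

-420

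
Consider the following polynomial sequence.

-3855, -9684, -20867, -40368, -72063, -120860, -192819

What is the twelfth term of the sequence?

-5829, -11183, -19501, -31695, -48797, -71959
-5354, -8318, -12194, -17102, -23162
-2964, -3876, -4908, -6060
-912, -1032, -1152
-120, -120
Constant fifth difference = -120, so extend:
-1152 − 120 = -1272;  -6060 − 1272 = -7332;  -23162 − 7332 = -30494;  -71959 − 30494 = -102453;  -192819 − 102453 = -295272
-1272 − 120 = -1392;  -7332 − 1392 = -8724;  -30494 − 8724 = -39218;  -102453 − 39218 = -141671;  -295272 − 141671 = -436943
-1392 − 120 = -1512;  -8724 − 1512 = -10236;  -39218 − 10236 = -49454;  -141671 − 49454 = -191125;  -436943 − 191125 = -628068
-1512 − 120 = -1632;  -10236 − 1632 = -11868;  -49454 − 11868 = -61322;  -191125 − 61322 = -252447;  -628068 − 252447 = -880515
-1632 − 120 = -1752;  -11868 − 1752 = -13620;  -61322 − 13620 = -74942;  -252447 − 74942 = -327389;  -880515 − 327389 = -1207904

-1207904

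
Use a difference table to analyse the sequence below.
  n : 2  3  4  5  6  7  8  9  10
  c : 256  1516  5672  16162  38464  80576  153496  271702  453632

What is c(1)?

14

1260  4156  10490  22302  42112  72920  118206  181930
2896  6334  11812  19810  30808  45286  63724
3438  5478  7998  10998  14478  18438
2040  2520  3000  3480  3960
480  480  480  480
The fifth differences are constant at 480.
Work back: 2040 − 480 = 1560;  3438 − 1560 = 1878;  2896 − 1878 = 1018;  1260 − 1018 = 242;  256 − 242 = 14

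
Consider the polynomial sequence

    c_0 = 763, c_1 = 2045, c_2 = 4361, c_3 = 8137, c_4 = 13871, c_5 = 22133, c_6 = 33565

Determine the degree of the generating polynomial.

First differences: 1282, 2316, 3776, 5734, 8262, 11432
Second differences: 1034, 1460, 1958, 2528, 3170
Third differences: 426, 498, 570, 642
Fourth differences: 72, 72, 72
The fourth differences are constant, so the polynomial has degree 4.

4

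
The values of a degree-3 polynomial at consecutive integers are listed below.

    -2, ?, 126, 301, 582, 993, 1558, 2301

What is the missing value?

33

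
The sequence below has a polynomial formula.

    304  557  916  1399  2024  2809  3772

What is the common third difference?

18

Δ: 253, 359, 483, 625, 785, 963
Δ²: 106, 124, 142, 160, 178
Δ³: 18, 18, 18, 18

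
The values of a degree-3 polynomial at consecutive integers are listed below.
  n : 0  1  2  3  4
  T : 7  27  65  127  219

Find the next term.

347

20, 38, 62, 92
18, 24, 30
6, 6
Constant third difference = 6, so extend:
30 + 6 = 36;  92 + 36 = 128;  219 + 128 = 347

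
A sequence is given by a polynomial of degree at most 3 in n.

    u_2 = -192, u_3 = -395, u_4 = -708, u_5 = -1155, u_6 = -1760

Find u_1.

-75

-203  -313  -447  -605
-110  -134  -158
-24  -24
The third differences are constant at -24.
Work back: -110 + 24 = -86;  -203 + 86 = -117;  -192 + 117 = -75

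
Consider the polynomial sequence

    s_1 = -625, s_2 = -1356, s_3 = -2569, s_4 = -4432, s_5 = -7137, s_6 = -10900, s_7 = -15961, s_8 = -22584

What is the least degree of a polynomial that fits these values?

4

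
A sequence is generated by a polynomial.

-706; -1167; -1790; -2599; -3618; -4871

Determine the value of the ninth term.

-461, -623, -809, -1019, -1253
-162, -186, -210, -234
-24, -24, -24
Third differences constant at -24.
-234 − 24 = -258;  -1253 − 258 = -1511;  -4871 − 1511 = -6382
-258 − 24 = -282;  -1511 − 282 = -1793;  -6382 − 1793 = -8175
-282 − 24 = -306;  -1793 − 306 = -2099;  -8175 − 2099 = -10274

-10274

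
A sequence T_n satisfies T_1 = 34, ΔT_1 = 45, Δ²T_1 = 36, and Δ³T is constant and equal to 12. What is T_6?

Build the table forward from the leading diagonal:
Δ³: 12  12  12  12  12  12
Δ²: 36  48  60  72  84  96
Δ: 45  81  129  189  261  345
T: 34  79  160  289  478  739

739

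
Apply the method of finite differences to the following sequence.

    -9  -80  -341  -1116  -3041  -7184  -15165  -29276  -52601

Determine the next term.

-89136

D1: -71, -261, -775, -1925, -4143, -7981, -14111, -23325
D2: -190, -514, -1150, -2218, -3838, -6130, -9214
D3: -324, -636, -1068, -1620, -2292, -3084
D4: -312, -432, -552, -672, -792
D5: -120, -120, -120, -120
The fifth differences are constant (-120).
-792 − 120 = -912;  -3084 − 912 = -3996;  -9214 − 3996 = -13210;  -23325 − 13210 = -36535;  -52601 − 36535 = -89136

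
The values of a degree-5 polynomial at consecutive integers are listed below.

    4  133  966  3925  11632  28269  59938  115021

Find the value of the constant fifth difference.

360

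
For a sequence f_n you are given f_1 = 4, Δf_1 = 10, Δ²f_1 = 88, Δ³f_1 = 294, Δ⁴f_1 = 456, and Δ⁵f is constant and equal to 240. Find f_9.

Build the table forward from the leading diagonal:
Fifth differences: 240  240  240  240  240  240  240  240  240
Fourth differences: 456  696  936  1176  1416  1656  1896  2136  2376
Third differences: 294  750  1446  2382  3558  4974  6630  8526  10662
Second differences: 88  382  1132  2578  4960  8518  13492  20122  28648
First differences: 10  98  480  1612  4190  9150  17668  31160  51282
f: 4  14  112  592  2204  6394  15544  33212  64372

64372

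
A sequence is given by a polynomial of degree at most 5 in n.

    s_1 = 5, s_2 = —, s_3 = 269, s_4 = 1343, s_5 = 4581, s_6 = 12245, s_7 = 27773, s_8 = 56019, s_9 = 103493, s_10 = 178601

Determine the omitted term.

33

Using the last 8 terms:
D1: 1074, 3238, 7664, 15528, 28246, 47474, 75108
D2: 2164, 4426, 7864, 12718, 19228, 27634
D3: 2262, 3438, 4854, 6510, 8406
D4: 1176, 1416, 1656, 1896
D5: 240, 240, 240
Constant fifth difference = 240.
Extend backward: 1176 − 240 = 936;  2262 − 936 = 1326;  2164 − 1326 = 838;  1074 − 838 = 236;  269 − 236 = 33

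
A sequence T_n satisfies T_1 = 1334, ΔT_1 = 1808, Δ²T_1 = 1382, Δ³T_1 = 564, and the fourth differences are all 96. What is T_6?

Build the table forward from the leading diagonal:
Δ⁴: 96, 96, 96, 96, 96, 96
Δ³: 564, 660, 756, 852, 948, 1044
Δ²: 1382, 1946, 2606, 3362, 4214, 5162
Δ: 1808, 3190, 5136, 7742, 11104, 15318
T: 1334, 3142, 6332, 11468, 19210, 30314

30314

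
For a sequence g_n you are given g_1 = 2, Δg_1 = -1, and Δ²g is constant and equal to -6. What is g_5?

-38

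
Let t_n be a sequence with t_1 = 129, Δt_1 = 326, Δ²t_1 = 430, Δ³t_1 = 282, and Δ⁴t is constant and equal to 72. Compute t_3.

Build the table forward from the leading diagonal:
Δ⁴: 72  72  72
Δ³: 282  354  426
Δ²: 430  712  1066
Δ: 326  756  1468
t: 129  455  1211

1211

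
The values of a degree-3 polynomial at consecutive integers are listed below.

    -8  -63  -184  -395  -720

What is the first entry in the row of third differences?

First differences: -55, -121, -211, -325
Second differences: -66, -90, -114
Third differences: -24, -24

-24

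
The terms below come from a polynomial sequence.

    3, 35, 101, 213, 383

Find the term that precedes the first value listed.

-7

D1: 32  66  112  170
D2: 34  46  58
D3: 12  12
The third differences are constant at 12.
Work back: 34 − 12 = 22;  32 − 22 = 10;  3 − 10 = -7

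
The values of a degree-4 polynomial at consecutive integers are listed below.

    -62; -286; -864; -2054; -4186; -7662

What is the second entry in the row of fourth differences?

D1: -224, -578, -1190, -2132, -3476
D2: -354, -612, -942, -1344
D3: -258, -330, -402
D4: -72, -72

-72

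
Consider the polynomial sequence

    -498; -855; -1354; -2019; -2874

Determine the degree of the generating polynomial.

Δ: -357, -499, -665, -855
Δ²: -142, -166, -190
Δ³: -24, -24
The third differences are constant, so the polynomial has degree 3.

3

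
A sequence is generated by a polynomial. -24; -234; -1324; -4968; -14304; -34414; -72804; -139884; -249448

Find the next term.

-419154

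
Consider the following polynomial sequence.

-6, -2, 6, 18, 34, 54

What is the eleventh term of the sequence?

Δ: 4, 8, 12, 16, 20
Δ²: 4, 4, 4, 4
Second differences constant at 4.
20 + 4 = 24;  54 + 24 = 78
24 + 4 = 28;  78 + 28 = 106
28 + 4 = 32;  106 + 32 = 138
32 + 4 = 36;  138 + 36 = 174
36 + 4 = 40;  174 + 40 = 214

214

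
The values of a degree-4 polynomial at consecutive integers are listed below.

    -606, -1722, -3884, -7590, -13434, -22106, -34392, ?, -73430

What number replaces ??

Using the first 7 terms:
Δ: -1116, -2162, -3706, -5844, -8672, -12286
Δ²: -1046, -1544, -2138, -2828, -3614
Δ³: -498, -594, -690, -786
Δ⁴: -96, -96, -96
Constant fourth difference = -96.
Extend forward: -786 − 96 = -882;  -3614 − 882 = -4496;  -12286 − 4496 = -16782;  -34392 − 16782 = -51174

-51174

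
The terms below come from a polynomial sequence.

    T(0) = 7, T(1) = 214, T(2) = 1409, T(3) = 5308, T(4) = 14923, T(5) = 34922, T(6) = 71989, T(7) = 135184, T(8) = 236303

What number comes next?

390238

First differences: 207  1195  3899  9615  19999  37067  63195  101119
Second differences: 988  2704  5716  10384  17068  26128  37924
Third differences: 1716  3012  4668  6684  9060  11796
Fourth differences: 1296  1656  2016  2376  2736
Fifth differences: 360  360  360  360
Constant fifth difference = 360, so extend:
2736 + 360 = 3096;  11796 + 3096 = 14892;  37924 + 14892 = 52816;  101119 + 52816 = 153935;  236303 + 153935 = 390238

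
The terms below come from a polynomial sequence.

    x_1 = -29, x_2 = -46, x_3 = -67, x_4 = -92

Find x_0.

-16

-17  -21  -25
-4  -4
The second differences are constant at -4.
Work back: -17 + 4 = -13;  -29 + 13 = -16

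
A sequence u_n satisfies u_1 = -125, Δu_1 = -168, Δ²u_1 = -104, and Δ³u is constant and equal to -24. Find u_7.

Build the table forward from the leading diagonal:
D3: -24, -24, -24, -24, -24, -24, -24
D2: -104, -128, -152, -176, -200, -224, -248
D1: -168, -272, -400, -552, -728, -928, -1152
u: -125, -293, -565, -965, -1517, -2245, -3173

-3173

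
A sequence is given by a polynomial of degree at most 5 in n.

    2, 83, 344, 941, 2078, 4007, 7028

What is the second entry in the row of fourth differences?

Δ: 81, 261, 597, 1137, 1929, 3021
Δ²: 180, 336, 540, 792, 1092
Δ³: 156, 204, 252, 300
Δ⁴: 48, 48, 48

48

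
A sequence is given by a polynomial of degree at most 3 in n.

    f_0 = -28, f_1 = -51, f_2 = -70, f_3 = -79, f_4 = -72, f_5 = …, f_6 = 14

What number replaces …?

Using the first 5 terms:
First differences: -23  -19  -9  7
Second differences: 4  10  16
Third differences: 6  6
Constant third difference = 6.
Extend forward: 16 + 6 = 22;  7 + 22 = 29;  -72 + 29 = -43

-43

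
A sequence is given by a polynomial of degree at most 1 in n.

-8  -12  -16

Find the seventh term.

Δ: -4  -4
The first differences are constant (-4).
-16 − 4 = -20
-20 − 4 = -24
-24 − 4 = -28
-28 − 4 = -32

-32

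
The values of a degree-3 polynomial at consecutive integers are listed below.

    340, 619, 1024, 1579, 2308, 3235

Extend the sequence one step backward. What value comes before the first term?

163

First differences: 279, 405, 555, 729, 927
Second differences: 126, 150, 174, 198
Third differences: 24, 24, 24
The third differences are constant at 24.
Work back: 126 − 24 = 102;  279 − 102 = 177;  340 − 177 = 163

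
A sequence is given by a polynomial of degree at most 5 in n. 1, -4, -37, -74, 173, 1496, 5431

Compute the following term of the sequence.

14498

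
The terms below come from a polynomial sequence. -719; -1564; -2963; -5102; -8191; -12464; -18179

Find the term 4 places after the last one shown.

-61459

Δ: -845, -1399, -2139, -3089, -4273, -5715
Δ²: -554, -740, -950, -1184, -1442
Δ³: -186, -210, -234, -258
Δ⁴: -24, -24, -24
Fourth differences constant at -24.
-258 − 24 = -282;  -1442 − 282 = -1724;  -5715 − 1724 = -7439;  -18179 − 7439 = -25618
-282 − 24 = -306;  -1724 − 306 = -2030;  -7439 − 2030 = -9469;  -25618 − 9469 = -35087
-306 − 24 = -330;  -2030 − 330 = -2360;  -9469 − 2360 = -11829;  -35087 − 11829 = -46916
-330 − 24 = -354;  -2360 − 354 = -2714;  -11829 − 2714 = -14543;  -46916 − 14543 = -61459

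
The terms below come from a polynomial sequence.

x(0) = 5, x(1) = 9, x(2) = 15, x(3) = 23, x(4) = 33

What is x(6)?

4, 6, 8, 10
2, 2, 2
Constant second difference = 2, so extend:
10 + 2 = 12;  33 + 12 = 45
12 + 2 = 14;  45 + 14 = 59

59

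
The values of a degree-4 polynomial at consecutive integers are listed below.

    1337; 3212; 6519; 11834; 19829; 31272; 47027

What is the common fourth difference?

Δ: 1875, 3307, 5315, 7995, 11443, 15755
Δ²: 1432, 2008, 2680, 3448, 4312
Δ³: 576, 672, 768, 864
Δ⁴: 96, 96, 96

96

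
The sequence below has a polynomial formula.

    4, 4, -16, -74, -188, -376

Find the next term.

-656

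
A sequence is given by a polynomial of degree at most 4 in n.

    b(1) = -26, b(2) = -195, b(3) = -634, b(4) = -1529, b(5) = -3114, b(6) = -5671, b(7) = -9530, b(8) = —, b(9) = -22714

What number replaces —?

-15069

Using the first 7 terms:
-169  -439  -895  -1585  -2557  -3859
-270  -456  -690  -972  -1302
-186  -234  -282  -330
-48  -48  -48
Constant fourth difference = -48.
Extend forward: -330 − 48 = -378;  -1302 − 378 = -1680;  -3859 − 1680 = -5539;  -9530 − 5539 = -15069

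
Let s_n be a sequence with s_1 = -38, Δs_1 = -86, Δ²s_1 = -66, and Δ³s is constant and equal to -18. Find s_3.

-276

Build the table forward from the leading diagonal:
Third differences: -18  -18  -18
Second differences: -66  -84  -102
First differences: -86  -152  -236
s: -38  -124  -276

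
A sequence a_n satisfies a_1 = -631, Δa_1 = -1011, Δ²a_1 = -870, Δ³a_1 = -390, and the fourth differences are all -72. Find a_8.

-42148

Build the table forward from the leading diagonal:
D4: -72, -72, -72, -72, -72, -72, -72, -72
D3: -390, -462, -534, -606, -678, -750, -822, -894
D2: -870, -1260, -1722, -2256, -2862, -3540, -4290, -5112
D1: -1011, -1881, -3141, -4863, -7119, -9981, -13521, -17811
a: -631, -1642, -3523, -6664, -11527, -18646, -28627, -42148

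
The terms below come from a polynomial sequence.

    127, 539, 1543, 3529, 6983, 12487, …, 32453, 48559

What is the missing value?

20719

Using the first 6 terms:
412, 1004, 1986, 3454, 5504
592, 982, 1468, 2050
390, 486, 582
96, 96
Constant fourth difference = 96.
Extend forward: 582 + 96 = 678;  2050 + 678 = 2728;  5504 + 2728 = 8232;  12487 + 8232 = 20719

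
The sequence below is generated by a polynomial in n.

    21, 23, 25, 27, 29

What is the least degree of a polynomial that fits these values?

Δ: 2, 2, 2, 2
The first differences are constant, so the polynomial has degree 1.

1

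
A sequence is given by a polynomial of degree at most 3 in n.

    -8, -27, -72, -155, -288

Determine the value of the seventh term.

First differences: -19, -45, -83, -133
Second differences: -26, -38, -50
Third differences: -12, -12
Constant third difference = -12, so extend:
-50 − 12 = -62;  -133 − 62 = -195;  -288 − 195 = -483
-62 − 12 = -74;  -195 − 74 = -269;  -483 − 269 = -752

-752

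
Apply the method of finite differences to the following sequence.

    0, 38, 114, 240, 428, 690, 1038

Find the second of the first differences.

76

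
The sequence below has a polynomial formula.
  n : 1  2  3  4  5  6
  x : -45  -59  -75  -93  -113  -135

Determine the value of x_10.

D1: -14, -16, -18, -20, -22
D2: -2, -2, -2, -2
The second differences are constant (-2).
-22 − 2 = -24;  -135 − 24 = -159
-24 − 2 = -26;  -159 − 26 = -185
-26 − 2 = -28;  -185 − 28 = -213
-28 − 2 = -30;  -213 − 30 = -243

-243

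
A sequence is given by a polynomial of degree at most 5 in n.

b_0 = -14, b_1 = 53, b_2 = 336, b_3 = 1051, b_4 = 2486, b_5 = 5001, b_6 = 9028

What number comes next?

15071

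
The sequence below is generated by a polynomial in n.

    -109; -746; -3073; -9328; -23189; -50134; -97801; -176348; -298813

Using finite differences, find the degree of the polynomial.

Δ: -637, -2327, -6255, -13861, -26945, -47667, -78547, -122465
Δ²: -1690, -3928, -7606, -13084, -20722, -30880, -43918
Δ³: -2238, -3678, -5478, -7638, -10158, -13038
Δ⁴: -1440, -1800, -2160, -2520, -2880
Δ⁵: -360, -360, -360, -360
The fifth differences are constant, so the polynomial has degree 5.

5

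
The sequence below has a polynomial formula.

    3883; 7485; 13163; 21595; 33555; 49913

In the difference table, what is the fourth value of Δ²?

D1: 3602, 5678, 8432, 11960, 16358
D2: 2076, 2754, 3528, 4398
D3: 678, 774, 870
D4: 96, 96

4398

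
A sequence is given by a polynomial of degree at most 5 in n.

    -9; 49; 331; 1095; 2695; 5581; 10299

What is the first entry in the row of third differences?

258

First differences: 58, 282, 764, 1600, 2886, 4718
Second differences: 224, 482, 836, 1286, 1832
Third differences: 258, 354, 450, 546
Fourth differences: 96, 96, 96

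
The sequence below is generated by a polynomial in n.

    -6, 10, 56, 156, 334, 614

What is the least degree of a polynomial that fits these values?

3

D1: 16, 46, 100, 178, 280
D2: 30, 54, 78, 102
D3: 24, 24, 24
The third differences are constant, so the polynomial has degree 3.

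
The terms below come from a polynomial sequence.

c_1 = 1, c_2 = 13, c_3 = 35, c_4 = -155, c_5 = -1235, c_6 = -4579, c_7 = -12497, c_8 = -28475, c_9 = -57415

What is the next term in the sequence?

-105875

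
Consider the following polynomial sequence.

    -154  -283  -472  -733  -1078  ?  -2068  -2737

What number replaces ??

Using the first 5 terms:
D1: -129, -189, -261, -345
D2: -60, -72, -84
D3: -12, -12
Constant third difference = -12.
Extend forward: -84 − 12 = -96;  -345 − 96 = -441;  -1078 − 441 = -1519

-1519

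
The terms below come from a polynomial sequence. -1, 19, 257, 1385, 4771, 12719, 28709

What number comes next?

First differences: 20  238  1128  3386  7948  15990
Second differences: 218  890  2258  4562  8042
Third differences: 672  1368  2304  3480
Fourth differences: 696  936  1176
Fifth differences: 240  240
Fifth differences constant at 240.
1176 + 240 = 1416;  3480 + 1416 = 4896;  8042 + 4896 = 12938;  15990 + 12938 = 28928;  28709 + 28928 = 57637

57637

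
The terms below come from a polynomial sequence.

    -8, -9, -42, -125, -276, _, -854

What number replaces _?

-513

Using the first 5 terms:
First differences: -1, -33, -83, -151
Second differences: -32, -50, -68
Third differences: -18, -18
Constant third difference = -18.
Extend forward: -68 − 18 = -86;  -151 − 86 = -237;  -276 − 237 = -513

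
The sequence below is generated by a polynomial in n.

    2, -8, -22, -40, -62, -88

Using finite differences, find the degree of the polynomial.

D1: -10, -14, -18, -22, -26
D2: -4, -4, -4, -4
The second differences are constant, so the polynomial has degree 2.

2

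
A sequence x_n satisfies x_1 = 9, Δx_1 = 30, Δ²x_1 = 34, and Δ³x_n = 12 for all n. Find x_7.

939

Build the table forward from the leading diagonal:
Third differences: 12  12  12  12  12  12  12
Second differences: 34  46  58  70  82  94  106
First differences: 30  64  110  168  238  320  414
x: 9  39  103  213  381  619  939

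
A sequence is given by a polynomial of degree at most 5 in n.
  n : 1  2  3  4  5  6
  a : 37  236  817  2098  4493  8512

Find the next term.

First differences: 199 , 581 , 1281 , 2395 , 4019
Second differences: 382 , 700 , 1114 , 1624
Third differences: 318 , 414 , 510
Fourth differences: 96 , 96
Fourth differences constant at 96.
510 + 96 = 606;  1624 + 606 = 2230;  4019 + 2230 = 6249;  8512 + 6249 = 14761

14761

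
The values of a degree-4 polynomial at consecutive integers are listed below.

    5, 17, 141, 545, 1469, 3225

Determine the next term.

6197

Δ: 12, 124, 404, 924, 1756
Δ²: 112, 280, 520, 832
Δ³: 168, 240, 312
Δ⁴: 72, 72
Constant fourth difference = 72, so extend:
312 + 72 = 384;  832 + 384 = 1216;  1756 + 1216 = 2972;  3225 + 2972 = 6197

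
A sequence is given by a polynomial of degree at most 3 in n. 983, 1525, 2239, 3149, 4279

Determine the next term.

Δ: 542  714  910  1130
Δ²: 172  196  220
Δ³: 24  24
The third differences are constant (24).
220 + 24 = 244;  1130 + 244 = 1374;  4279 + 1374 = 5653

5653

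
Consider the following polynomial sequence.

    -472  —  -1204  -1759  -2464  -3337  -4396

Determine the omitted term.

-781

Using the last 5 terms:
-555, -705, -873, -1059
-150, -168, -186
-18, -18
Constant third difference = -18.
Extend backward: -150 + 18 = -132;  -555 + 132 = -423;  -1204 + 423 = -781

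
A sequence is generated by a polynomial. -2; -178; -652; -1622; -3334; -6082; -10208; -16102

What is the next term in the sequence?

-176, -474, -970, -1712, -2748, -4126, -5894
-298, -496, -742, -1036, -1378, -1768
-198, -246, -294, -342, -390
-48, -48, -48, -48
Constant fourth difference = -48, so extend:
-390 − 48 = -438;  -1768 − 438 = -2206;  -5894 − 2206 = -8100;  -16102 − 8100 = -24202

-24202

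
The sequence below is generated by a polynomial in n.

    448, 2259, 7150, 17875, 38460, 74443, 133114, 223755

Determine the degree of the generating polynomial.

5

1811, 4891, 10725, 20585, 35983, 58671, 90641
3080, 5834, 9860, 15398, 22688, 31970
2754, 4026, 5538, 7290, 9282
1272, 1512, 1752, 1992
240, 240, 240
The fifth differences are constant, so the polynomial has degree 5.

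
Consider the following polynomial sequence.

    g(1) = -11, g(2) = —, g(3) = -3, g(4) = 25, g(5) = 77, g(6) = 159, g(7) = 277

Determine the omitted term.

-13

Using the last 5 terms:
Δ: 28, 52, 82, 118
Δ²: 24, 30, 36
Δ³: 6, 6
Constant third difference = 6.
Extend backward: 24 − 6 = 18;  28 − 18 = 10;  -3 − 10 = -13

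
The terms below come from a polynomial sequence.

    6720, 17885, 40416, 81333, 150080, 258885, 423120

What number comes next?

661661

Δ: 11165  22531  40917  68747  108805  164235
Δ²: 11366  18386  27830  40058  55430
Δ³: 7020  9444  12228  15372
Δ⁴: 2424  2784  3144
Δ⁵: 360  360
The fifth differences are constant (360).
3144 + 360 = 3504;  15372 + 3504 = 18876;  55430 + 18876 = 74306;  164235 + 74306 = 238541;  423120 + 238541 = 661661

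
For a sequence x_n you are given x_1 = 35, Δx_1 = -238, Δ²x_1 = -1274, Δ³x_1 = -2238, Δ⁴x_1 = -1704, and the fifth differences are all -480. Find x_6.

-45275

Build the table forward from the leading diagonal:
Fifth differences: -480  -480  -480  -480  -480  -480
Fourth differences: -1704  -2184  -2664  -3144  -3624  -4104
Third differences: -2238  -3942  -6126  -8790  -11934  -15558
Second differences: -1274  -3512  -7454  -13580  -22370  -34304
First differences: -238  -1512  -5024  -12478  -26058  -48428
x: 35  -203  -1715  -6739  -19217  -45275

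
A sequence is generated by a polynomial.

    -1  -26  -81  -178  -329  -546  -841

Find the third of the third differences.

First differences: -25, -55, -97, -151, -217, -295
Second differences: -30, -42, -54, -66, -78
Third differences: -12, -12, -12, -12

-12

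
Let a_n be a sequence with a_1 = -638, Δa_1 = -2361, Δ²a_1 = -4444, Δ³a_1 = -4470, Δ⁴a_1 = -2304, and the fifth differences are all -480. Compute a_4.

Build the table forward from the leading diagonal:
Δ⁵: -480  -480  -480  -480
Δ⁴: -2304  -2784  -3264  -3744
Δ³: -4470  -6774  -9558  -12822
Δ²: -4444  -8914  -15688  -25246
Δ: -2361  -6805  -15719  -31407
a: -638  -2999  -9804  -25523

-25523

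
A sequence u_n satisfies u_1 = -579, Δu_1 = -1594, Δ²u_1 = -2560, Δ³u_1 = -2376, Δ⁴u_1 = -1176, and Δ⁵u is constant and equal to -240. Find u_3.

-6327

Build the table forward from the leading diagonal:
D5: -240  -240  -240
D4: -1176  -1416  -1656
D3: -2376  -3552  -4968
D2: -2560  -4936  -8488
D1: -1594  -4154  -9090
u: -579  -2173  -6327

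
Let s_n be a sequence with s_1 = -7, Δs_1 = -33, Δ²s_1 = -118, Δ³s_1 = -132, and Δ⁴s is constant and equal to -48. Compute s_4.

Build the table forward from the leading diagonal:
D4: -48  -48  -48  -48
D3: -132  -180  -228  -276
D2: -118  -250  -430  -658
D1: -33  -151  -401  -831
s: -7  -40  -191  -592

-592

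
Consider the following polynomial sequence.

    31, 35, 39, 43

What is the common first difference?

Δ: 4, 4, 4

4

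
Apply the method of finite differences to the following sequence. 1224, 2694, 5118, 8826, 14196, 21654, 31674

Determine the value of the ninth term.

61536

First differences: 1470 , 2424 , 3708 , 5370 , 7458 , 10020
Second differences: 954 , 1284 , 1662 , 2088 , 2562
Third differences: 330 , 378 , 426 , 474
Fourth differences: 48 , 48 , 48
Fourth differences constant at 48.
474 + 48 = 522;  2562 + 522 = 3084;  10020 + 3084 = 13104;  31674 + 13104 = 44778
522 + 48 = 570;  3084 + 570 = 3654;  13104 + 3654 = 16758;  44778 + 16758 = 61536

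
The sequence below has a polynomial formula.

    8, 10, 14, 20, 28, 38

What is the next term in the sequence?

First differences: 2  4  6  8  10
Second differences: 2  2  2  2
Second differences constant at 2.
10 + 2 = 12;  38 + 12 = 50

50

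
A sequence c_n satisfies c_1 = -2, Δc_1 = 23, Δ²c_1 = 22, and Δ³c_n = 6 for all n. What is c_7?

Build the table forward from the leading diagonal:
D3: 6  6  6  6  6  6  6
D2: 22  28  34  40  46  52  58
D1: 23  45  73  107  147  193  245
c: -2  21  66  139  246  393  586

586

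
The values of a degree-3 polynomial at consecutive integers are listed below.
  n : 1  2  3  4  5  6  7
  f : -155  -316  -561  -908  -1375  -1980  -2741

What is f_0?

First differences: -161, -245, -347, -467, -605, -761
Second differences: -84, -102, -120, -138, -156
Third differences: -18, -18, -18, -18
The third differences are constant at -18.
Work back: -84 + 18 = -66;  -161 + 66 = -95;  -155 + 95 = -60

-60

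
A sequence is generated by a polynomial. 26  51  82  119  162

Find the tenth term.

25 , 31 , 37 , 43
6 , 6 , 6
Constant second difference = 6, so extend:
43 + 6 = 49;  162 + 49 = 211
49 + 6 = 55;  211 + 55 = 266
55 + 6 = 61;  266 + 61 = 327
61 + 6 = 67;  327 + 67 = 394
67 + 6 = 73;  394 + 73 = 467

467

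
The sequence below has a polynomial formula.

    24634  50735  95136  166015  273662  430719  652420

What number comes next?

D1: 26101, 44401, 70879, 107647, 157057, 221701
D2: 18300, 26478, 36768, 49410, 64644
D3: 8178, 10290, 12642, 15234
D4: 2112, 2352, 2592
D5: 240, 240
The fifth differences are constant (240).
2592 + 240 = 2832;  15234 + 2832 = 18066;  64644 + 18066 = 82710;  221701 + 82710 = 304411;  652420 + 304411 = 956831

956831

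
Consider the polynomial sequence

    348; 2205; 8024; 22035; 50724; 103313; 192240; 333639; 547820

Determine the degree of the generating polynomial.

D1: 1857, 5819, 14011, 28689, 52589, 88927, 141399, 214181
D2: 3962, 8192, 14678, 23900, 36338, 52472, 72782
D3: 4230, 6486, 9222, 12438, 16134, 20310
D4: 2256, 2736, 3216, 3696, 4176
D5: 480, 480, 480, 480
The fifth differences are constant, so the polynomial has degree 5.

5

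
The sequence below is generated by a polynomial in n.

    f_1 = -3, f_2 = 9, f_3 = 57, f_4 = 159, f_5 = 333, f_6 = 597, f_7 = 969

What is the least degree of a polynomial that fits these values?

3

D1: 12, 48, 102, 174, 264, 372
D2: 36, 54, 72, 90, 108
D3: 18, 18, 18, 18
The third differences are constant, so the polynomial has degree 3.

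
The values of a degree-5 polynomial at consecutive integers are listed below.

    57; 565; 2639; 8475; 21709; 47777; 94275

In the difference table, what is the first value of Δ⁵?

360

Δ: 508, 2074, 5836, 13234, 26068, 46498
Δ²: 1566, 3762, 7398, 12834, 20430
Δ³: 2196, 3636, 5436, 7596
Δ⁴: 1440, 1800, 2160
Δ⁵: 360, 360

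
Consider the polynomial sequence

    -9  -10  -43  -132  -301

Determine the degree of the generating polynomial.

3

Δ: -1, -33, -89, -169
Δ²: -32, -56, -80
Δ³: -24, -24
The third differences are constant, so the polynomial has degree 3.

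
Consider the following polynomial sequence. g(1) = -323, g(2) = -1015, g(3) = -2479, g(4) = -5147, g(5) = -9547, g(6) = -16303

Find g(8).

-39859

Δ: -692 , -1464 , -2668 , -4400 , -6756
Δ²: -772 , -1204 , -1732 , -2356
Δ³: -432 , -528 , -624
Δ⁴: -96 , -96
Constant fourth difference = -96, so extend:
-624 − 96 = -720;  -2356 − 720 = -3076;  -6756 − 3076 = -9832;  -16303 − 9832 = -26135
-720 − 96 = -816;  -3076 − 816 = -3892;  -9832 − 3892 = -13724;  -26135 − 13724 = -39859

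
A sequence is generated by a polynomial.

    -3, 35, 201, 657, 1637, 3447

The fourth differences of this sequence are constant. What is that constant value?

72

First differences: 38, 166, 456, 980, 1810
Second differences: 128, 290, 524, 830
Third differences: 162, 234, 306
Fourth differences: 72, 72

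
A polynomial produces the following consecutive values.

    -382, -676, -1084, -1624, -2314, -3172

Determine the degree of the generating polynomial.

3

First differences: -294, -408, -540, -690, -858
Second differences: -114, -132, -150, -168
Third differences: -18, -18, -18
The third differences are constant, so the polynomial has degree 3.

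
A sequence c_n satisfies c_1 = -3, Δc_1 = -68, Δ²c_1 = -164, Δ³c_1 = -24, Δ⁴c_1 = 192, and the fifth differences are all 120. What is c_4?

-723

Build the table forward from the leading diagonal:
Δ⁵: 120  120  120  120
Δ⁴: 192  312  432  552
Δ³: -24  168  480  912
Δ²: -164  -188  -20  460
Δ: -68  -232  -420  -440
c: -3  -71  -303  -723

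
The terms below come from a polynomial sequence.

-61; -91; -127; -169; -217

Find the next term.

-271

D1: -30, -36, -42, -48
D2: -6, -6, -6
Second differences constant at -6.
-48 − 6 = -54;  -217 − 54 = -271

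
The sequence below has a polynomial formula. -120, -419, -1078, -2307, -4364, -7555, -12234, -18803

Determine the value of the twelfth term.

-73699

Δ: -299, -659, -1229, -2057, -3191, -4679, -6569
Δ²: -360, -570, -828, -1134, -1488, -1890
Δ³: -210, -258, -306, -354, -402
Δ⁴: -48, -48, -48, -48
The fourth differences are constant (-48).
-402 − 48 = -450;  -1890 − 450 = -2340;  -6569 − 2340 = -8909;  -18803 − 8909 = -27712
-450 − 48 = -498;  -2340 − 498 = -2838;  -8909 − 2838 = -11747;  -27712 − 11747 = -39459
-498 − 48 = -546;  -2838 − 546 = -3384;  -11747 − 3384 = -15131;  -39459 − 15131 = -54590
-546 − 48 = -594;  -3384 − 594 = -3978;  -15131 − 3978 = -19109;  -54590 − 19109 = -73699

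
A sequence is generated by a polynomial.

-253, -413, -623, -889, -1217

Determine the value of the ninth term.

First differences: -160, -210, -266, -328
Second differences: -50, -56, -62
Third differences: -6, -6
Constant third difference = -6, so extend:
-62 − 6 = -68;  -328 − 68 = -396;  -1217 − 396 = -1613
-68 − 6 = -74;  -396 − 74 = -470;  -1613 − 470 = -2083
-74 − 6 = -80;  -470 − 80 = -550;  -2083 − 550 = -2633
-80 − 6 = -86;  -550 − 86 = -636;  -2633 − 636 = -3269

-3269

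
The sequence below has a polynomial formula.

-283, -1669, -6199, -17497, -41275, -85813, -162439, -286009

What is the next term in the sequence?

-1386, -4530, -11298, -23778, -44538, -76626, -123570
-3144, -6768, -12480, -20760, -32088, -46944
-3624, -5712, -8280, -11328, -14856
-2088, -2568, -3048, -3528
-480, -480, -480
Fifth differences constant at -480.
-3528 − 480 = -4008;  -14856 − 4008 = -18864;  -46944 − 18864 = -65808;  -123570 − 65808 = -189378;  -286009 − 189378 = -475387

-475387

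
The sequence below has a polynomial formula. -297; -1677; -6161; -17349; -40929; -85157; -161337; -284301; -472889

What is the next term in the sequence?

-750429

D1: -1380, -4484, -11188, -23580, -44228, -76180, -122964, -188588
D2: -3104, -6704, -12392, -20648, -31952, -46784, -65624
D3: -3600, -5688, -8256, -11304, -14832, -18840
D4: -2088, -2568, -3048, -3528, -4008
D5: -480, -480, -480, -480
The fifth differences are constant (-480).
-4008 − 480 = -4488;  -18840 − 4488 = -23328;  -65624 − 23328 = -88952;  -188588 − 88952 = -277540;  -472889 − 277540 = -750429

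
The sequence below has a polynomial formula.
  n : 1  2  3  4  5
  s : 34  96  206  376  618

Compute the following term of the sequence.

944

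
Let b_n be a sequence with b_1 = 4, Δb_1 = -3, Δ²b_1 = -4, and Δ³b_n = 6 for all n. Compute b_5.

-8

Build the table forward from the leading diagonal:
Third differences: 6, 6, 6, 6, 6
Second differences: -4, 2, 8, 14, 20
First differences: -3, -7, -5, 3, 17
b: 4, 1, -6, -11, -8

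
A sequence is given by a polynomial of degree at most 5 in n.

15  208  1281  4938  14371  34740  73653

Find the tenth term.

First differences: 193, 1073, 3657, 9433, 20369, 38913
Second differences: 880, 2584, 5776, 10936, 18544
Third differences: 1704, 3192, 5160, 7608
Fourth differences: 1488, 1968, 2448
Fifth differences: 480, 480
Fifth differences constant at 480.
2448 + 480 = 2928;  7608 + 2928 = 10536;  18544 + 10536 = 29080;  38913 + 29080 = 67993;  73653 + 67993 = 141646
2928 + 480 = 3408;  10536 + 3408 = 13944;  29080 + 13944 = 43024;  67993 + 43024 = 111017;  141646 + 111017 = 252663
3408 + 480 = 3888;  13944 + 3888 = 17832;  43024 + 17832 = 60856;  111017 + 60856 = 171873;  252663 + 171873 = 424536

424536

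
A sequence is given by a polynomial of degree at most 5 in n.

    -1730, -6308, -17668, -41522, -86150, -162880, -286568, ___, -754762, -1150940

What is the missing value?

-476078

Using the first 7 terms:
-4578, -11360, -23854, -44628, -76730, -123688
-6782, -12494, -20774, -32102, -46958
-5712, -8280, -11328, -14856
-2568, -3048, -3528
-480, -480
Constant fifth difference = -480.
Extend forward: -3528 − 480 = -4008;  -14856 − 4008 = -18864;  -46958 − 18864 = -65822;  -123688 − 65822 = -189510;  -286568 − 189510 = -476078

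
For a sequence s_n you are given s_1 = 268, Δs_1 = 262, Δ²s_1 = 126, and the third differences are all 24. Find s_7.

4210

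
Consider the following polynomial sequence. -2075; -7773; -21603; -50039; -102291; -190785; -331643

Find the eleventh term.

-1897395

First differences: -5698 , -13830 , -28436 , -52252 , -88494 , -140858
Second differences: -8132 , -14606 , -23816 , -36242 , -52364
Third differences: -6474 , -9210 , -12426 , -16122
Fourth differences: -2736 , -3216 , -3696
Fifth differences: -480 , -480
Fifth differences constant at -480.
-3696 − 480 = -4176;  -16122 − 4176 = -20298;  -52364 − 20298 = -72662;  -140858 − 72662 = -213520;  -331643 − 213520 = -545163
-4176 − 480 = -4656;  -20298 − 4656 = -24954;  -72662 − 24954 = -97616;  -213520 − 97616 = -311136;  -545163 − 311136 = -856299
-4656 − 480 = -5136;  -24954 − 5136 = -30090;  -97616 − 30090 = -127706;  -311136 − 127706 = -438842;  -856299 − 438842 = -1295141
-5136 − 480 = -5616;  -30090 − 5616 = -35706;  -127706 − 35706 = -163412;  -438842 − 163412 = -602254;  -1295141 − 602254 = -1897395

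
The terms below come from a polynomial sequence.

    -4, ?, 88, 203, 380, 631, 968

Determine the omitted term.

23

Using the last 5 terms:
115  177  251  337
62  74  86
12  12
Constant third difference = 12.
Extend backward: 62 − 12 = 50;  115 − 50 = 65;  88 − 65 = 23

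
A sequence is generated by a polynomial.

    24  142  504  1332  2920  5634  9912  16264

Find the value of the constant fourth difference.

Δ: 118, 362, 828, 1588, 2714, 4278, 6352
Δ²: 244, 466, 760, 1126, 1564, 2074
Δ³: 222, 294, 366, 438, 510
Δ⁴: 72, 72, 72, 72

72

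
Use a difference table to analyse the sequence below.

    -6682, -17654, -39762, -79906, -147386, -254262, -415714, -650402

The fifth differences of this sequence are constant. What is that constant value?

First differences: -10972, -22108, -40144, -67480, -106876, -161452, -234688
Second differences: -11136, -18036, -27336, -39396, -54576, -73236
Third differences: -6900, -9300, -12060, -15180, -18660
Fourth differences: -2400, -2760, -3120, -3480
Fifth differences: -360, -360, -360

-360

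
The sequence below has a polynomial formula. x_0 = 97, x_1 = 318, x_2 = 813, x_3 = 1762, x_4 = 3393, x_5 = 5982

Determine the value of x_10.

46317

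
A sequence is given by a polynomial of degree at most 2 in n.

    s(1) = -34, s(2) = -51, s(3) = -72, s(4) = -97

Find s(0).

-17  -21  -25
-4  -4
The second differences are constant at -4.
Work back: -17 + 4 = -13;  -34 + 13 = -21

-21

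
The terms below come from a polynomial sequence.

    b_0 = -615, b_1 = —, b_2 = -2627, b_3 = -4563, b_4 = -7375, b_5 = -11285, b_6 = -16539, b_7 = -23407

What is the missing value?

-1369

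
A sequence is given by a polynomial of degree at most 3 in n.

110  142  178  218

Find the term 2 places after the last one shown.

D1: 32  36  40
D2: 4  4
The second differences are constant (4).
40 + 4 = 44;  218 + 44 = 262
44 + 4 = 48;  262 + 48 = 310

310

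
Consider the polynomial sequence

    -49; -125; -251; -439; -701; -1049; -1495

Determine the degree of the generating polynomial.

3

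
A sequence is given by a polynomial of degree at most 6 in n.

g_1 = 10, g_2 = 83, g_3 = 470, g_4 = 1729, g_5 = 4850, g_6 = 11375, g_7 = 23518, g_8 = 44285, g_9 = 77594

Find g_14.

648359

Δ: 73 , 387 , 1259 , 3121 , 6525 , 12143 , 20767 , 33309
Δ²: 314 , 872 , 1862 , 3404 , 5618 , 8624 , 12542
Δ³: 558 , 990 , 1542 , 2214 , 3006 , 3918
Δ⁴: 432 , 552 , 672 , 792 , 912
Δ⁵: 120 , 120 , 120 , 120
The fifth differences are constant (120).
912 + 120 = 1032;  3918 + 1032 = 4950;  12542 + 4950 = 17492;  33309 + 17492 = 50801;  77594 + 50801 = 128395
1032 + 120 = 1152;  4950 + 1152 = 6102;  17492 + 6102 = 23594;  50801 + 23594 = 74395;  128395 + 74395 = 202790
1152 + 120 = 1272;  6102 + 1272 = 7374;  23594 + 7374 = 30968;  74395 + 30968 = 105363;  202790 + 105363 = 308153
1272 + 120 = 1392;  7374 + 1392 = 8766;  30968 + 8766 = 39734;  105363 + 39734 = 145097;  308153 + 145097 = 453250
1392 + 120 = 1512;  8766 + 1512 = 10278;  39734 + 10278 = 50012;  145097 + 50012 = 195109;  453250 + 195109 = 648359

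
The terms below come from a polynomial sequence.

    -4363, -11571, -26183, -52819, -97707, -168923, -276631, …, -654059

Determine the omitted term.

-433323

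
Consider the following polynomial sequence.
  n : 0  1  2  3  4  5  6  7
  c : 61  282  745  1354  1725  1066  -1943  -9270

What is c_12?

-240035

D1: 221, 463, 609, 371, -659, -3009, -7327
D2: 242, 146, -238, -1030, -2350, -4318
D3: -96, -384, -792, -1320, -1968
D4: -288, -408, -528, -648
D5: -120, -120, -120
The fifth differences are constant (-120).
-648 − 120 = -768;  -1968 − 768 = -2736;  -4318 − 2736 = -7054;  -7327 − 7054 = -14381;  -9270 − 14381 = -23651
-768 − 120 = -888;  -2736 − 888 = -3624;  -7054 − 3624 = -10678;  -14381 − 10678 = -25059;  -23651 − 25059 = -48710
-888 − 120 = -1008;  -3624 − 1008 = -4632;  -10678 − 4632 = -15310;  -25059 − 15310 = -40369;  -48710 − 40369 = -89079
-1008 − 120 = -1128;  -4632 − 1128 = -5760;  -15310 − 5760 = -21070;  -40369 − 21070 = -61439;  -89079 − 61439 = -150518
-1128 − 120 = -1248;  -5760 − 1248 = -7008;  -21070 − 7008 = -28078;  -61439 − 28078 = -89517;  -150518 − 89517 = -240035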